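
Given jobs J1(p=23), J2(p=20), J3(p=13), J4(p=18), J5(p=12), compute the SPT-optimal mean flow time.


SPT order: J5 → J3 → J4 → J2 → J1
Completion times:
  J5: C=12
  J3: C=25
  J4: C=43
  J2: C=63
  J1: C=86
Sum = 229, n = 5
Mean flow = 229/5
= 45.80


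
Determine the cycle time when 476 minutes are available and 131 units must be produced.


Cycle time = available time / demand
= 476 / 131
= 3.63 min/unit


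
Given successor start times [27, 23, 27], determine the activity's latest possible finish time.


LF = min of all successor start times
Successors start at: [27, 23, 27]
LF = min(27, 23, 27)
= 23


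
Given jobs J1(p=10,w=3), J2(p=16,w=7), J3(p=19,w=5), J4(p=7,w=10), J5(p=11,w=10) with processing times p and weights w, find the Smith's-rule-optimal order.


WSPT (Smith's rule): sort by p/w ascending
  J4: p/w = 7/10 = 0.700
  J5: p/w = 11/10 = 1.100
  J2: p/w = 16/7 = 2.286
  J1: p/w = 10/3 = 3.333
  J3: p/w = 19/5 = 3.800
Order: J4 → J5 → J2 → J1 → J3


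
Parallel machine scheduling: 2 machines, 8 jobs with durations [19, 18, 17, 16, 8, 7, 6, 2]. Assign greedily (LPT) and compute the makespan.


Jobs (LPT sorted): [19, 18, 17, 16, 8, 7, 6, 2]
Machines: 2
  J=19 → Machine 1 (load: 0+19=19)
  J=18 → Machine 2 (load: 0+18=18)
  J=17 → Machine 2 (load: 18+17=35)
  J=16 → Machine 1 (load: 19+16=35)
  J=8 → Machine 1 (load: 35+8=43)
  J=7 → Machine 2 (load: 35+7=42)
  J=6 → Machine 2 (load: 42+6=48)
  J=2 → Machine 1 (load: 43+2=45)
Machine loads: [45, 48]
Makespan = max = 48 time units


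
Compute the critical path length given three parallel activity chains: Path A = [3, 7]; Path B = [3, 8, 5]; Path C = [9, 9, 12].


Path A: 3 + 7 = 10
Path B: 3 + 8 + 5 = 16
Path C: 9 + 9 + 12 = 30
Critical path = longest = max(10, 16, 30)
= 30 (Path C)


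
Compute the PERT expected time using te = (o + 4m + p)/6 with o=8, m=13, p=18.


te = (o + 4m + p) / 6
= (8 + 4×13 + 18) / 6
= (8 + 52 + 18) / 6
= 78 / 6
= 13.00


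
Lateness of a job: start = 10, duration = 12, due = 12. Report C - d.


Completion = 10 + 12 = 22
Lateness = C - d = 22 - 12
= 10


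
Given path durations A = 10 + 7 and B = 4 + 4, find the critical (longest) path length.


Path A: 10 + 7 = 17
Path B: 4 + 4 = 8
Critical path = longest = max(17, 8)
= 17 (Path A)


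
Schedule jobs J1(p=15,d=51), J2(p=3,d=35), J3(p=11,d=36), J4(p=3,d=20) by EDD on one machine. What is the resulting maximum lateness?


EDD order: J4 → J2 → J3 → J1
Completion and lateness:
  J4: C=3, d=20, L=3-20=-17
  J2: C=6, d=35, L=6-35=-29
  J3: C=17, d=36, L=17-36=-19
  J1: C=32, d=51, L=32-51=-19
Lmax = max(-17, -29, -19, -19)
= -17


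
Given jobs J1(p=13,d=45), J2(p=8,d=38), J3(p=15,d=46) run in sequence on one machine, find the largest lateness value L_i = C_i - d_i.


Lateness per job (L = C - d):
  J1: C=13, d=45, L=-32
  J2: C=21, d=38, L=-17
  J3: C=36, d=46, L=-10
Lmax = max(-32, -17, -10)
= -10


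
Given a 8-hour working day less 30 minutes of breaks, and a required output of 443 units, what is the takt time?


Available = 8×60 - 30 = 450 min
Takt time = 450 / 443
= 1.02 min/unit


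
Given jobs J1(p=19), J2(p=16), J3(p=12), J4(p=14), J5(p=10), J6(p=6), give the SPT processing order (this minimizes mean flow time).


SPT: sort by shortest processing time
  J6: p=6
  J5: p=10
  J3: p=12
  J4: p=14
  J2: p=16
  J1: p=19
Order: J6 → J5 → J3 → J4 → J2 → J1


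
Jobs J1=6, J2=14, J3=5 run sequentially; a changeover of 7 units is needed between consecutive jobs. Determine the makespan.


Makespan = Σ processing + (n-1) × setup
= (6 + 14 + 5) + (3-1)×7
= 25 + 14
= 39 time units


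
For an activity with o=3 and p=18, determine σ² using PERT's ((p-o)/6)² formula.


σ² = ((p - o) / 6)² = (p - o)² / 36
= (18 - 3)² / 36
= 15² / 36
= 225 / 36
= 6.2500


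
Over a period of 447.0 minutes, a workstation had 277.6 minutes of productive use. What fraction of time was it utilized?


Utilization = busy / total × 100
= 277.6 / 447.0 × 100
= 62.1%


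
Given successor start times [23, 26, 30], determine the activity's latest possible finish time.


LF = min of all successor start times
Successors start at: [23, 26, 30]
LF = min(23, 26, 30)
= 23


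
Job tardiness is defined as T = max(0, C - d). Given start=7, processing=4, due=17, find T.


Completion = start + processing = 7 + 4 = 11
Tardiness = max(0, C - d) = max(0, 11 - 17)
= max(0, -6)
= 0


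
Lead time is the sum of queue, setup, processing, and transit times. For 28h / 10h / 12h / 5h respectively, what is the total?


Lead time = queue + setup + processing + transit
= 28 + 10 + 12 + 5
= 55 hours


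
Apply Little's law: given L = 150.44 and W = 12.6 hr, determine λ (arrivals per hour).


Little's law: L = λW → λ = L / W
= 150.44 / 12.6
= 11.94 per hour


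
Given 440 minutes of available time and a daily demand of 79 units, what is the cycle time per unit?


Cycle time = available time / demand
= 440 / 79
= 5.57 min/unit


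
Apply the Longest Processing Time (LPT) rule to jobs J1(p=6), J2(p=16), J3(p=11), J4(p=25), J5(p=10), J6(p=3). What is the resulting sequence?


LPT: sort by longest processing time first
  J4: p=25
  J2: p=16
  J3: p=11
  J5: p=10
  J1: p=6
  J6: p=3
Order: J4 → J2 → J3 → J5 → J1 → J6


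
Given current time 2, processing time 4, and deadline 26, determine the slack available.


Slack = due - current_time - processing
= 26 - 2 - 4
= 20


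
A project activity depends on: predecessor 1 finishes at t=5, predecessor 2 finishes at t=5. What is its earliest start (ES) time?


ES = max of all predecessor completion times
Predecessors: [5, 5]
ES = max(5, 5)
= 5


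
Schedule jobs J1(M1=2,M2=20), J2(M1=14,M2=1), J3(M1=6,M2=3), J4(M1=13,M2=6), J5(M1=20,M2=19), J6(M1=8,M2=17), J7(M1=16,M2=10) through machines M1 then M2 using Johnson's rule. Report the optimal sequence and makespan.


Johnson's rule:
Group 1 (M1≤M2, sort by M1): ['J1', 'J6']
Group 2 (M1>M2, sort desc M2): ['J5', 'J7', 'J4', 'J3', 'J2']
Sequence: J1 → J6 → J5 → J7 → J4 → J3 → J2
Makespan calculation:
  J1: M1 done=2, M2 done=22
  J6: M1 done=10, M2 done=39
  J5: M1 done=30, M2 done=58
  J7: M1 done=46, M2 done=68
  J4: M1 done=59, M2 done=74
  J3: M1 done=65, M2 done=77
  J2: M1 done=79, M2 done=80
= Sequence: J1 → J6 → J5 → J7 → J4 → J3 → J2, Makespan: 80


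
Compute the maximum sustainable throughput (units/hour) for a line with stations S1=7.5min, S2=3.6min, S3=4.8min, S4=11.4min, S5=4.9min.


Bottleneck = longest station time
Station times: [7.5, 3.6, 4.8, 11.4, 4.9]
Max = 11.4 min
Rate = 60 / 11.4
= 5.26 units/hour (bottleneck: 11.4min)


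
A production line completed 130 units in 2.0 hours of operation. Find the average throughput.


Throughput = units / time
= 130 / 2.0
= 65.0 units/hour


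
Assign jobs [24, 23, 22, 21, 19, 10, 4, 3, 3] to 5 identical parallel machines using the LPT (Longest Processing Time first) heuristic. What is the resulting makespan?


Jobs (LPT sorted): [24, 23, 22, 21, 19, 10, 4, 3, 3]
Machines: 5
  J=24 → Machine 1 (load: 0+24=24)
  J=23 → Machine 2 (load: 0+23=23)
  J=22 → Machine 3 (load: 0+22=22)
  J=21 → Machine 4 (load: 0+21=21)
  J=19 → Machine 5 (load: 0+19=19)
  J=10 → Machine 5 (load: 19+10=29)
  J=4 → Machine 4 (load: 21+4=25)
  J=3 → Machine 3 (load: 22+3=25)
  J=3 → Machine 2 (load: 23+3=26)
Machine loads: [24, 26, 25, 25, 29]
Makespan = max = 29 time units


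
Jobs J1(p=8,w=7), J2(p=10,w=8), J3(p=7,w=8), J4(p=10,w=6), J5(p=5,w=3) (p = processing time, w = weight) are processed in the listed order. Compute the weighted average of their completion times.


Completion times:
  J1: C=8, w×C=7×8=56
  J2: C=18, w×C=8×18=144
  J3: C=25, w×C=8×25=200
  J4: C=35, w×C=6×35=210
  J5: C=40, w×C=3×40=120
Sum w×C = 730
Sum w = 32
Weighted avg = 730/32
= 22.81


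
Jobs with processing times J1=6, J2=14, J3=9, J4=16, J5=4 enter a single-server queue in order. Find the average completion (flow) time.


Completion times:
  J1: completes at 6
  J2: completes at 20
  J3: completes at 29
  J4: completes at 45
  J5: completes at 49
Sum = 149
Average = 149/5
= 29.80


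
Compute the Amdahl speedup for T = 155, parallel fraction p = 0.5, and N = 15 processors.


Amdahl's law: T_p = T × ((1-p) + p/N)
= 155 × ((1-0.5) + 0.5/15)
= 155 × (0.50 + 0.0333)
= 155 × 0.5333
= 82.67
Speedup = 155/82.67
= 1.88×


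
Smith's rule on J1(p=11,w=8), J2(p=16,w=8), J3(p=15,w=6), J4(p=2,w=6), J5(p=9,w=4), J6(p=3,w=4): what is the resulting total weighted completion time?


WSPT order (by p/w): J4 → J6 → J1 → J2 → J5 → J3
  J4: C=2, w·C=6×2=12
  J6: C=5, w·C=4×5=20
  J1: C=16, w·C=8×16=128
  J2: C=32, w·C=8×32=256
  J5: C=41, w·C=4×41=164
  J3: C=56, w·C=6×56=336
Σ w·C = 916
= 916


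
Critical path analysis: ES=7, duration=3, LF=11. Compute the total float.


EF = ES + duration = 7 + 3 = 10
LS = LF - duration = 11 - 3 = 8
Total Float = LF - EF = 11 - 10
(or LS - ES = 8 - 7)
= 1


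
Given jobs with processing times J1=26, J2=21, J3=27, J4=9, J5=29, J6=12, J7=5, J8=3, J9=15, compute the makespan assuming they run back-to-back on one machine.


Sequential makespan: sum all processing times
= 26 + 21 + 27 + 9 + 29 + 12 + 5 + 3 + 15
= 147 time units


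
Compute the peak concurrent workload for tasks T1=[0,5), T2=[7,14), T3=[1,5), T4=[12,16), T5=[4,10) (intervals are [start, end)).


Check each time point for overlaps:
  t=4: 3 tasks active (T1, T3, T5)
Max concurrent = 3


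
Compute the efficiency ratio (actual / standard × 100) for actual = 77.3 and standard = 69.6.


Efficiency = (actual / standard) × 100
= (77.3 / 69.6) × 100
= 111.1%


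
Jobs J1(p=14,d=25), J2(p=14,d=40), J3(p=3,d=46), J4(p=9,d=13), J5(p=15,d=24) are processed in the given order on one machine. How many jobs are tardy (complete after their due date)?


Completion vs due date:
  J1: C=14, d=25 → on time
  J2: C=28, d=40 → on time
  J3: C=31, d=46 → on time
  J4: C=40, d=13 → TARDY
  J5: C=55, d=24 → TARDY
Tardy jobs: J4, J5
Count = 2


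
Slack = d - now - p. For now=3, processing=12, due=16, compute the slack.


Slack = due - current_time - processing
= 16 - 3 - 12
= 1


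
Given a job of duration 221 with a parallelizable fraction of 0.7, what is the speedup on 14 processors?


Amdahl's law: T_p = T × ((1-p) + p/N)
= 221 × ((1-0.7) + 0.7/14)
= 221 × (0.30 + 0.0500)
= 221 × 0.3500
= 77.35
Speedup = 221/77.35
= 2.86×


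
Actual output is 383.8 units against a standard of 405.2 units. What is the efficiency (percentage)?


Efficiency = (actual / standard) × 100
= (383.8 / 405.2) × 100
= 94.7%


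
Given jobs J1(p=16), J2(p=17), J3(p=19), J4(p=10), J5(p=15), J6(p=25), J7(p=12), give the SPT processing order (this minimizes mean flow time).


SPT: sort by shortest processing time
  J4: p=10
  J7: p=12
  J5: p=15
  J1: p=16
  J2: p=17
  J3: p=19
  J6: p=25
Order: J4 → J7 → J5 → J1 → J2 → J3 → J6


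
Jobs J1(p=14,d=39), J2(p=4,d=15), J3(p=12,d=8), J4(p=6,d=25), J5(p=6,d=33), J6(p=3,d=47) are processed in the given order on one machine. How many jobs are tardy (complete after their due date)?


Completion vs due date:
  J1: C=14, d=39 → on time
  J2: C=18, d=15 → TARDY
  J3: C=30, d=8 → TARDY
  J4: C=36, d=25 → TARDY
  J5: C=42, d=33 → TARDY
  J6: C=45, d=47 → on time
Tardy jobs: J2, J3, J4, J5
Count = 4


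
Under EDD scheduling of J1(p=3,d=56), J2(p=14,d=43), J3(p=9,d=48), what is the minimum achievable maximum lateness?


EDD order: J2 → J3 → J1
Completion and lateness:
  J2: C=14, d=43, L=14-43=-29
  J3: C=23, d=48, L=23-48=-25
  J1: C=26, d=56, L=26-56=-30
Lmax = max(-29, -25, -30)
= -25


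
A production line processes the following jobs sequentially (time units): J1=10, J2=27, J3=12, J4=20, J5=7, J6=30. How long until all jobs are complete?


Sequential makespan: sum all processing times
= 10 + 27 + 12 + 20 + 7 + 30
= 106 time units


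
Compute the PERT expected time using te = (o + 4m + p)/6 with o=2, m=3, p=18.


te = (o + 4m + p) / 6
= (2 + 4×3 + 18) / 6
= (2 + 12 + 18) / 6
= 32 / 6
= 5.33


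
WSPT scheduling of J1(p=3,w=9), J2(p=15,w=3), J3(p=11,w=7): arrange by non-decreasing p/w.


WSPT (Smith's rule): sort by p/w ascending
  J1: p/w = 3/9 = 0.333
  J3: p/w = 11/7 = 1.571
  J2: p/w = 15/3 = 5.000
Order: J1 → J3 → J2


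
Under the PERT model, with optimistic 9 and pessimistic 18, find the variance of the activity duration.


σ² = ((p - o) / 6)² = (p - o)² / 36
= (18 - 9)² / 36
= 9² / 36
= 81 / 36
= 2.2500


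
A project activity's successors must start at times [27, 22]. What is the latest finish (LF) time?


LF = min of all successor start times
Successors start at: [27, 22]
LF = min(27, 22)
= 22


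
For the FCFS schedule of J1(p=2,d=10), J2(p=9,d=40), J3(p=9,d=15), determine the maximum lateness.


Lateness per job (L = C - d):
  J1: C=2, d=10, L=-8
  J2: C=11, d=40, L=-29
  J3: C=20, d=15, L=5
Lmax = max(-8, -29, 5)
= 5


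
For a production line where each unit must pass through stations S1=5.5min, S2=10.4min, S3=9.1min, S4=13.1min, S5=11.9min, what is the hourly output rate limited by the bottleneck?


Bottleneck = longest station time
Station times: [5.5, 10.4, 9.1, 13.1, 11.9]
Max = 13.1 min
Rate = 60 / 13.1
= 4.58 units/hour (bottleneck: 13.1min)


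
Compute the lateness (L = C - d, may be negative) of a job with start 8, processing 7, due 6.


Completion = 8 + 7 = 15
Lateness = C - d = 15 - 6
= 9


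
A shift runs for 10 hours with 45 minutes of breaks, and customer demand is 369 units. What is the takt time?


Available = 10×60 - 45 = 555 min
Takt time = 555 / 369
= 1.50 min/unit


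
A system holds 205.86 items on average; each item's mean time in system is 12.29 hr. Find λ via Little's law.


Little's law: L = λW → λ = L / W
= 205.86 / 12.29
= 16.75 per hour


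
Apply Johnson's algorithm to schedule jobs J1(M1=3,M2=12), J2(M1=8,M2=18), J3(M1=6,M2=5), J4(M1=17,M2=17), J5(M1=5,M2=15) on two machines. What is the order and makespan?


Johnson's rule:
Group 1 (M1≤M2, sort by M1): ['J1', 'J5', 'J2', 'J4']
Group 2 (M1>M2, sort desc M2): ['J3']
Sequence: J1 → J5 → J2 → J4 → J3
Makespan calculation:
  J1: M1 done=3, M2 done=15
  J5: M1 done=8, M2 done=30
  J2: M1 done=16, M2 done=48
  J4: M1 done=33, M2 done=65
  J3: M1 done=39, M2 done=70
= Sequence: J1 → J5 → J2 → J4 → J3, Makespan: 70


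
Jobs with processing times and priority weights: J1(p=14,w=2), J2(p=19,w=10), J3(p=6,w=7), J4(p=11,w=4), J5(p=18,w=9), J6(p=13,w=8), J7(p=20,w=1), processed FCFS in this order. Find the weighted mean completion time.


Completion times:
  J1: C=14, w×C=2×14=28
  J2: C=33, w×C=10×33=330
  J3: C=39, w×C=7×39=273
  J4: C=50, w×C=4×50=200
  J5: C=68, w×C=9×68=612
  J6: C=81, w×C=8×81=648
  J7: C=101, w×C=1×101=101
Sum w×C = 2192
Sum w = 41
Weighted avg = 2192/41
= 53.46


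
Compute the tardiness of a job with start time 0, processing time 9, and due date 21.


Completion = start + processing = 0 + 9 = 9
Tardiness = max(0, C - d) = max(0, 9 - 21)
= max(0, -12)
= 0


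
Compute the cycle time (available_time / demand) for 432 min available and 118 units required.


Cycle time = available time / demand
= 432 / 118
= 3.66 min/unit


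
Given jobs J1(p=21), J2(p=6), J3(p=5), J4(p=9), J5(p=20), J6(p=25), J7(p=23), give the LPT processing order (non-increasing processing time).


LPT: sort by longest processing time first
  J6: p=25
  J7: p=23
  J1: p=21
  J5: p=20
  J4: p=9
  J2: p=6
  J3: p=5
Order: J6 → J7 → J1 → J5 → J4 → J2 → J3


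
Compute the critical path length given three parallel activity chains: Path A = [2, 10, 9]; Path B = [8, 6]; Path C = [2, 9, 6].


Path A: 2 + 10 + 9 = 21
Path B: 8 + 6 = 14
Path C: 2 + 9 + 6 = 17
Critical path = longest = max(21, 14, 17)
= 21 (Path A)


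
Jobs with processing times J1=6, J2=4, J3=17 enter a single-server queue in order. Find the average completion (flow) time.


Completion times:
  J1: completes at 6
  J2: completes at 10
  J3: completes at 27
Sum = 43
Average = 43/3
= 14.33


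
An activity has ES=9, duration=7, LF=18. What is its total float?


EF = ES + duration = 9 + 7 = 16
LS = LF - duration = 18 - 7 = 11
Total Float = LF - EF = 18 - 16
(or LS - ES = 11 - 9)
= 2


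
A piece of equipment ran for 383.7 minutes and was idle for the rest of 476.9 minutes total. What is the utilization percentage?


Utilization = busy / total × 100
= 383.7 / 476.9 × 100
= 80.5%


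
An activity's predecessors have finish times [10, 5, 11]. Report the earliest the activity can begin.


ES = max of all predecessor completion times
Predecessors: [10, 5, 11]
ES = max(10, 5, 11)
= 11


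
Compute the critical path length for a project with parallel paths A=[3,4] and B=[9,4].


Path A: 3 + 4 = 7
Path B: 9 + 4 = 13
Critical path = longest = max(7, 13)
= 13 (Path B)


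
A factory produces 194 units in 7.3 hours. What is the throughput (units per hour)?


Throughput = units / time
= 194 / 7.3
= 26.6 units/hour


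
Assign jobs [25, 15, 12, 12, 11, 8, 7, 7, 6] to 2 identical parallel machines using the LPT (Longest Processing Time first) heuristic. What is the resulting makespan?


Jobs (LPT sorted): [25, 15, 12, 12, 11, 8, 7, 7, 6]
Machines: 2
  J=25 → Machine 1 (load: 0+25=25)
  J=15 → Machine 2 (load: 0+15=15)
  J=12 → Machine 2 (load: 15+12=27)
  J=12 → Machine 1 (load: 25+12=37)
  J=11 → Machine 2 (load: 27+11=38)
  J=8 → Machine 1 (load: 37+8=45)
  J=7 → Machine 2 (load: 38+7=45)
  J=7 → Machine 1 (load: 45+7=52)
  J=6 → Machine 2 (load: 45+6=51)
Machine loads: [52, 51]
Makespan = max = 52 time units


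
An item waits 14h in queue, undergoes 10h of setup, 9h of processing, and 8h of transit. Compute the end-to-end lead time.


Lead time = queue + setup + processing + transit
= 14 + 10 + 9 + 8
= 41 hours


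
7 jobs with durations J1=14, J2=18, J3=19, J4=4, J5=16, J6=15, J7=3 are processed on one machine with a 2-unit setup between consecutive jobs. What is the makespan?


Makespan = Σ processing + (n-1) × setup
= (14 + 18 + 19 + 4 + 16 + 15 + 3) + (7-1)×2
= 89 + 12
= 101 time units


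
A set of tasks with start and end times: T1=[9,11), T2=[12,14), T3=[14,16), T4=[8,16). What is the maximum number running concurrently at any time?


Check each time point for overlaps:
  t=9: 2 tasks active (T1, T4)
Max concurrent = 2


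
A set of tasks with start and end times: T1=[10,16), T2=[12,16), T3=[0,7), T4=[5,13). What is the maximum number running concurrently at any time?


Check each time point for overlaps:
  t=12: 3 tasks active (T1, T2, T4)
Max concurrent = 3


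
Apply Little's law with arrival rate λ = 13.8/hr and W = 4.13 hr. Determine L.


Little's law: L = λ × W
= 13.8 × 4.13
= 56.99


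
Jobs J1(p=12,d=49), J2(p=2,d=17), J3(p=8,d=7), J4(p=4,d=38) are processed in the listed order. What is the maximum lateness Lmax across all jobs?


Lateness per job (L = C - d):
  J1: C=12, d=49, L=-37
  J2: C=14, d=17, L=-3
  J3: C=22, d=7, L=15
  J4: C=26, d=38, L=-12
Lmax = max(-37, -3, 15, -12)
= 15


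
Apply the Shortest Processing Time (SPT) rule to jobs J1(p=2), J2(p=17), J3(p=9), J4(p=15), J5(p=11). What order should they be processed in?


SPT: sort by shortest processing time
  J1: p=2
  J3: p=9
  J5: p=11
  J4: p=15
  J2: p=17
Order: J1 → J3 → J5 → J4 → J2


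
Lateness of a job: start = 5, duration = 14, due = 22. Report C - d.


Completion = 5 + 14 = 19
Lateness = C - d = 19 - 22
= -3


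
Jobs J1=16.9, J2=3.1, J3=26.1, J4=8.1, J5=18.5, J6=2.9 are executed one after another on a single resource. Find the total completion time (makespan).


Sequential makespan: sum all processing times
= 16.9 + 3.1 + 26.1 + 8.1 + 18.5 + 2.9
= 75.6 time units


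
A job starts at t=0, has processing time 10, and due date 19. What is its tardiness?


Completion = start + processing = 0 + 10 = 10
Tardiness = max(0, C - d) = max(0, 10 - 19)
= max(0, -9)
= 0


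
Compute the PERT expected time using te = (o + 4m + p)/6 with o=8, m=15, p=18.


te = (o + 4m + p) / 6
= (8 + 4×15 + 18) / 6
= (8 + 60 + 18) / 6
= 86 / 6
= 14.33


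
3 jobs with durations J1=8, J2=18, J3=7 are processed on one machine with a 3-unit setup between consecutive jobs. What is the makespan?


Makespan = Σ processing + (n-1) × setup
= (8 + 18 + 7) + (3-1)×3
= 33 + 6
= 39 time units


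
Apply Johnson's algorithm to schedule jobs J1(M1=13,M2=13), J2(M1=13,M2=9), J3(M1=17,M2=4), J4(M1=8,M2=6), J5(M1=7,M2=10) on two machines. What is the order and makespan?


Johnson's rule:
Group 1 (M1≤M2, sort by M1): ['J5', 'J1']
Group 2 (M1>M2, sort desc M2): ['J2', 'J4', 'J3']
Sequence: J5 → J1 → J2 → J4 → J3
Makespan calculation:
  J5: M1 done=7, M2 done=17
  J1: M1 done=20, M2 done=33
  J2: M1 done=33, M2 done=42
  J4: M1 done=41, M2 done=48
  J3: M1 done=58, M2 done=62
= Sequence: J5 → J1 → J2 → J4 → J3, Makespan: 62


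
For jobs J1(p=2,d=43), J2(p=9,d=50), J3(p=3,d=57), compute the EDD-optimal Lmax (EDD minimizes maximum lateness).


EDD order: J1 → J2 → J3
Completion and lateness:
  J1: C=2, d=43, L=2-43=-41
  J2: C=11, d=50, L=11-50=-39
  J3: C=14, d=57, L=14-57=-43
Lmax = max(-41, -39, -43)
= -39


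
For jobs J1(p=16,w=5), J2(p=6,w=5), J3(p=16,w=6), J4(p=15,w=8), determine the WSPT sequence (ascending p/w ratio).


WSPT (Smith's rule): sort by p/w ascending
  J2: p/w = 6/5 = 1.200
  J4: p/w = 15/8 = 1.875
  J3: p/w = 16/6 = 2.667
  J1: p/w = 16/5 = 3.200
Order: J2 → J4 → J3 → J1


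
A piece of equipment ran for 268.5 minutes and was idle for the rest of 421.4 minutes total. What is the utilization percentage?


Utilization = busy / total × 100
= 268.5 / 421.4 × 100
= 63.7%


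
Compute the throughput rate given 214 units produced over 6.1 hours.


Throughput = units / time
= 214 / 6.1
= 35.1 units/hour


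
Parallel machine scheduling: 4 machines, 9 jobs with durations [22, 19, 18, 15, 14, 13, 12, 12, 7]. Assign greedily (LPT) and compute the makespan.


Jobs (LPT sorted): [22, 19, 18, 15, 14, 13, 12, 12, 7]
Machines: 4
  J=22 → Machine 1 (load: 0+22=22)
  J=19 → Machine 2 (load: 0+19=19)
  J=18 → Machine 3 (load: 0+18=18)
  J=15 → Machine 4 (load: 0+15=15)
  J=14 → Machine 4 (load: 15+14=29)
  J=13 → Machine 3 (load: 18+13=31)
  J=12 → Machine 2 (load: 19+12=31)
  J=12 → Machine 1 (load: 22+12=34)
  J=7 → Machine 4 (load: 29+7=36)
Machine loads: [34, 31, 31, 36]
Makespan = max = 36 time units


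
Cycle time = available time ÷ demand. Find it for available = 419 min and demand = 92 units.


Cycle time = available time / demand
= 419 / 92
= 4.55 min/unit


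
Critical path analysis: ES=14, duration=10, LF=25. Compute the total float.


EF = ES + duration = 14 + 10 = 24
LS = LF - duration = 25 - 10 = 15
Total Float = LF - EF = 25 - 24
(or LS - ES = 15 - 14)
= 1


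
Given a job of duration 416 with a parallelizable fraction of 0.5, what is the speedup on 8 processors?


Amdahl's law: T_p = T × ((1-p) + p/N)
= 416 × ((1-0.5) + 0.5/8)
= 416 × (0.50 + 0.0625)
= 416 × 0.5625
= 234.00
Speedup = 416/234.00
= 1.78×


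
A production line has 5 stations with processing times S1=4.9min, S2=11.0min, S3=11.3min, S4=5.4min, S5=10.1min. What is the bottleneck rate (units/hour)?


Bottleneck = longest station time
Station times: [4.9, 11.0, 11.3, 5.4, 10.1]
Max = 11.3 min
Rate = 60 / 11.3
= 5.31 units/hour (bottleneck: 11.3min)


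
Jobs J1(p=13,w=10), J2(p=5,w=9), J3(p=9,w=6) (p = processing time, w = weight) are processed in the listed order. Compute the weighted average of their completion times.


Completion times:
  J1: C=13, w×C=10×13=130
  J2: C=18, w×C=9×18=162
  J3: C=27, w×C=6×27=162
Sum w×C = 454
Sum w = 25
Weighted avg = 454/25
= 18.16


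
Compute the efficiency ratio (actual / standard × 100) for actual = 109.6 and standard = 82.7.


Efficiency = (actual / standard) × 100
= (109.6 / 82.7) × 100
= 132.5%


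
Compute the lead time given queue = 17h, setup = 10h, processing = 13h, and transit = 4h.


Lead time = queue + setup + processing + transit
= 17 + 10 + 13 + 4
= 44 hours


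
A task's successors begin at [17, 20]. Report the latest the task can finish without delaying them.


LF = min of all successor start times
Successors start at: [17, 20]
LF = min(17, 20)
= 17


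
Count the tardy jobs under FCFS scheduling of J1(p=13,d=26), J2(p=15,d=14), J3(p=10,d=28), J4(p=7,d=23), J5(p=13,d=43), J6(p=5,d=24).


Completion vs due date:
  J1: C=13, d=26 → on time
  J2: C=28, d=14 → TARDY
  J3: C=38, d=28 → TARDY
  J4: C=45, d=23 → TARDY
  J5: C=58, d=43 → TARDY
  J6: C=63, d=24 → TARDY
Tardy jobs: J2, J3, J4, J5, J6
Count = 5


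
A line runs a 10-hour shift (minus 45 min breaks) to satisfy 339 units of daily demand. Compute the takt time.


Available = 10×60 - 45 = 555 min
Takt time = 555 / 339
= 1.64 min/unit


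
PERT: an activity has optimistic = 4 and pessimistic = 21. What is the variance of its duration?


σ² = ((p - o) / 6)² = (p - o)² / 36
= (21 - 4)² / 36
= 17² / 36
= 289 / 36
= 8.0278


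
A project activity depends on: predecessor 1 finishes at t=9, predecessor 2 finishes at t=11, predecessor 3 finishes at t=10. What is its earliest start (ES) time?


ES = max of all predecessor completion times
Predecessors: [9, 11, 10]
ES = max(9, 11, 10)
= 11


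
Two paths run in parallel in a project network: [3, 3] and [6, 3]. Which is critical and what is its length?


Path A: 3 + 3 = 6
Path B: 6 + 3 = 9
Critical path = longest = max(6, 9)
= 9 (Path B)


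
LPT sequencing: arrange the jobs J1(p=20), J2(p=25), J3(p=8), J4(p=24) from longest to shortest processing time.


LPT: sort by longest processing time first
  J2: p=25
  J4: p=24
  J1: p=20
  J3: p=8
Order: J2 → J4 → J1 → J3


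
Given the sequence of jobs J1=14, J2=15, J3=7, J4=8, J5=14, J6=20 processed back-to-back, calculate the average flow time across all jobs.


Completion times:
  J1: completes at 14
  J2: completes at 29
  J3: completes at 36
  J4: completes at 44
  J5: completes at 58
  J6: completes at 78
Sum = 259
Average = 259/6
= 43.17


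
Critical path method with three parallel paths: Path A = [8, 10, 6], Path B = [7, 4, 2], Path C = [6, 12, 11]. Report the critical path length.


Path A: 8 + 10 + 6 = 24
Path B: 7 + 4 + 2 = 13
Path C: 6 + 12 + 11 = 29
Critical path = longest = max(24, 13, 29)
= 29 (Path C)


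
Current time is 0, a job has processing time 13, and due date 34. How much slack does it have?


Slack = due - current_time - processing
= 34 - 0 - 13
= 21


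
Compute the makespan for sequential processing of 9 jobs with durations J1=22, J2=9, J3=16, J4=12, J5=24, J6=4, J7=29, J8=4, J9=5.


Sequential makespan: sum all processing times
= 22 + 9 + 16 + 12 + 24 + 4 + 29 + 4 + 5
= 125 time units


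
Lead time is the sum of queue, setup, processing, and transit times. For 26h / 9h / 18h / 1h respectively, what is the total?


Lead time = queue + setup + processing + transit
= 26 + 9 + 18 + 1
= 54 hours


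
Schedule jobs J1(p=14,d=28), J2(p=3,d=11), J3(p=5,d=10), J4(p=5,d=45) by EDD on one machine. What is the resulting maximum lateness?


EDD order: J3 → J2 → J1 → J4
Completion and lateness:
  J3: C=5, d=10, L=5-10=-5
  J2: C=8, d=11, L=8-11=-3
  J1: C=22, d=28, L=22-28=-6
  J4: C=27, d=45, L=27-45=-18
Lmax = max(-5, -3, -6, -18)
= -3


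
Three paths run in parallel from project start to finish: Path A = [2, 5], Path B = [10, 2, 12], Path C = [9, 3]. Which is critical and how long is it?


Path A: 2 + 5 = 7
Path B: 10 + 2 + 12 = 24
Path C: 9 + 3 = 12
Critical path = longest = max(7, 24, 12)
= 24 (Path B)


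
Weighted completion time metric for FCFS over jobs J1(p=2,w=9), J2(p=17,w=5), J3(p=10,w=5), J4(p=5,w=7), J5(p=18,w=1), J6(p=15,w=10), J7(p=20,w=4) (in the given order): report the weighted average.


Completion times:
  J1: C=2, w×C=9×2=18
  J2: C=19, w×C=5×19=95
  J3: C=29, w×C=5×29=145
  J4: C=34, w×C=7×34=238
  J5: C=52, w×C=1×52=52
  J6: C=67, w×C=10×67=670
  J7: C=87, w×C=4×87=348
Sum w×C = 1566
Sum w = 41
Weighted avg = 1566/41
= 38.20


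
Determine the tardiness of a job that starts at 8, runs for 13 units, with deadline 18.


Completion = start + processing = 8 + 13 = 21
Tardiness = max(0, C - d) = max(0, 21 - 18)
= max(0, 3)
= 3


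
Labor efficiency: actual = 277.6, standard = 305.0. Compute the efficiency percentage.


Efficiency = (actual / standard) × 100
= (277.6 / 305.0) × 100
= 91.0%


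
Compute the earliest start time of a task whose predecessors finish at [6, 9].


ES = max of all predecessor completion times
Predecessors: [6, 9]
ES = max(6, 9)
= 9


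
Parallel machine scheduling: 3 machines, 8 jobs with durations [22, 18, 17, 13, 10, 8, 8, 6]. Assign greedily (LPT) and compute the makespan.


Jobs (LPT sorted): [22, 18, 17, 13, 10, 8, 8, 6]
Machines: 3
  J=22 → Machine 1 (load: 0+22=22)
  J=18 → Machine 2 (load: 0+18=18)
  J=17 → Machine 3 (load: 0+17=17)
  J=13 → Machine 3 (load: 17+13=30)
  J=10 → Machine 2 (load: 18+10=28)
  J=8 → Machine 1 (load: 22+8=30)
  J=8 → Machine 2 (load: 28+8=36)
  J=6 → Machine 1 (load: 30+6=36)
Machine loads: [36, 36, 30]
Makespan = max = 36 time units


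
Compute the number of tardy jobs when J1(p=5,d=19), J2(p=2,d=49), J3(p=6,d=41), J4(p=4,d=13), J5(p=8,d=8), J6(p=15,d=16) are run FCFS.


Completion vs due date:
  J1: C=5, d=19 → on time
  J2: C=7, d=49 → on time
  J3: C=13, d=41 → on time
  J4: C=17, d=13 → TARDY
  J5: C=25, d=8 → TARDY
  J6: C=40, d=16 → TARDY
Tardy jobs: J4, J5, J6
Count = 3


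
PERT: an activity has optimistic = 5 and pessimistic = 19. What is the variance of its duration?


σ² = ((p - o) / 6)² = (p - o)² / 36
= (19 - 5)² / 36
= 14² / 36
= 196 / 36
= 5.4444


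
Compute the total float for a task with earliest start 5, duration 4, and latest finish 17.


EF = ES + duration = 5 + 4 = 9
LS = LF - duration = 17 - 4 = 13
Total Float = LF - EF = 17 - 9
(or LS - ES = 13 - 5)
= 8


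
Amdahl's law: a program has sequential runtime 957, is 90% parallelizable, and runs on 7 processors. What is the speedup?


Amdahl's law: T_p = T × ((1-p) + p/N)
= 957 × ((1-0.9) + 0.9/7)
= 957 × (0.10 + 0.1286)
= 957 × 0.2286
= 218.74
Speedup = 957/218.74
= 4.38×


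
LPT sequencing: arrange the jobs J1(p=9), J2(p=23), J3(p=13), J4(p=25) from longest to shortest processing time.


LPT: sort by longest processing time first
  J4: p=25
  J2: p=23
  J3: p=13
  J1: p=9
Order: J4 → J2 → J3 → J1


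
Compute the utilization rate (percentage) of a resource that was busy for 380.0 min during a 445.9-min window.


Utilization = busy / total × 100
= 380.0 / 445.9 × 100
= 85.2%


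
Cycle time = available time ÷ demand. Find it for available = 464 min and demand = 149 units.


Cycle time = available time / demand
= 464 / 149
= 3.11 min/unit


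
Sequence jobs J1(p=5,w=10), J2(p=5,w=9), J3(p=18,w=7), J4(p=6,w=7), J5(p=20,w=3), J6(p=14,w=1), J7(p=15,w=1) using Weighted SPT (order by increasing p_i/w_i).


WSPT (Smith's rule): sort by p/w ascending
  J1: p/w = 5/10 = 0.500
  J2: p/w = 5/9 = 0.556
  J4: p/w = 6/7 = 0.857
  J3: p/w = 18/7 = 2.571
  J5: p/w = 20/3 = 6.667
  J6: p/w = 14/1 = 14.000
  J7: p/w = 15/1 = 15.000
Order: J1 → J2 → J4 → J3 → J5 → J6 → J7


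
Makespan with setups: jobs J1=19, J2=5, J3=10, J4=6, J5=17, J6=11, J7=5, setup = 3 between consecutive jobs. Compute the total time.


Makespan = Σ processing + (n-1) × setup
= (19 + 5 + 10 + 6 + 17 + 11 + 5) + (7-1)×3
= 73 + 18
= 91 time units


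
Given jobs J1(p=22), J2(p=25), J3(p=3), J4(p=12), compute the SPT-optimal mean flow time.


SPT order: J3 → J4 → J1 → J2
Completion times:
  J3: C=3
  J4: C=15
  J1: C=37
  J2: C=62
Sum = 117, n = 4
Mean flow = 117/4
= 29.25


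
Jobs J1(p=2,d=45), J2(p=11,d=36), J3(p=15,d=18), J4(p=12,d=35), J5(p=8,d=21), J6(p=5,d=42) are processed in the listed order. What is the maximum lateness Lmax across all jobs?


Lateness per job (L = C - d):
  J1: C=2, d=45, L=-43
  J2: C=13, d=36, L=-23
  J3: C=28, d=18, L=10
  J4: C=40, d=35, L=5
  J5: C=48, d=21, L=27
  J6: C=53, d=42, L=11
Lmax = max(-43, -23, 10, 5, 27, 11)
= 27


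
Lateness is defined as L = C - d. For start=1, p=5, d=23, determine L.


Completion = 1 + 5 = 6
Lateness = C - d = 6 - 23
= -17


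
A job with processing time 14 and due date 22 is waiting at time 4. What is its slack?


Slack = due - current_time - processing
= 22 - 4 - 14
= 4


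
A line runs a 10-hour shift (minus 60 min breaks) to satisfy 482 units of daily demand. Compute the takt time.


Available = 10×60 - 60 = 540 min
Takt time = 540 / 482
= 1.12 min/unit


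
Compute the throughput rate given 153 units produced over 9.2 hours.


Throughput = units / time
= 153 / 9.2
= 16.6 units/hour


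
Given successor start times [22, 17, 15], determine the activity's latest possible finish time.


LF = min of all successor start times
Successors start at: [22, 17, 15]
LF = min(22, 17, 15)
= 15


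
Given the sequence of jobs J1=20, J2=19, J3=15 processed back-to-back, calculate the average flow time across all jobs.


Completion times:
  J1: completes at 20
  J2: completes at 39
  J3: completes at 54
Sum = 113
Average = 113/3
= 37.67


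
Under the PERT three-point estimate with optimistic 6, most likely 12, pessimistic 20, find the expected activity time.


te = (o + 4m + p) / 6
= (6 + 4×12 + 20) / 6
= (6 + 48 + 20) / 6
= 74 / 6
= 12.33


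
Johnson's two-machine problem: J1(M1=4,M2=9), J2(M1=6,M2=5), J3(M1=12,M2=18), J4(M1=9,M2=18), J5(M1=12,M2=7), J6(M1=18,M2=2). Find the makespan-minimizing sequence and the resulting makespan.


Johnson's rule:
Group 1 (M1≤M2, sort by M1): ['J1', 'J4', 'J3']
Group 2 (M1>M2, sort desc M2): ['J5', 'J2', 'J6']
Sequence: J1 → J4 → J3 → J5 → J2 → J6
Makespan calculation:
  J1: M1 done=4, M2 done=13
  J4: M1 done=13, M2 done=31
  J3: M1 done=25, M2 done=49
  J5: M1 done=37, M2 done=56
  J2: M1 done=43, M2 done=61
  J6: M1 done=61, M2 done=63
= Sequence: J1 → J4 → J3 → J5 → J2 → J6, Makespan: 63


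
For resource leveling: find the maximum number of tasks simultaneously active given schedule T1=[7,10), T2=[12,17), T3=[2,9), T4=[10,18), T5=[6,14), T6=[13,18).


Check each time point for overlaps:
  t=13: 4 tasks active (T2, T4, T5, T6)
Max concurrent = 4


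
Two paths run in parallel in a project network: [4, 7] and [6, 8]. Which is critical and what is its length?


Path A: 4 + 7 = 11
Path B: 6 + 8 = 14
Critical path = longest = max(11, 14)
= 14 (Path B)


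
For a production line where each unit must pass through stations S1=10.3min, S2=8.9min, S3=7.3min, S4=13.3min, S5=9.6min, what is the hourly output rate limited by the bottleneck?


Bottleneck = longest station time
Station times: [10.3, 8.9, 7.3, 13.3, 9.6]
Max = 13.3 min
Rate = 60 / 13.3
= 4.51 units/hour (bottleneck: 13.3min)


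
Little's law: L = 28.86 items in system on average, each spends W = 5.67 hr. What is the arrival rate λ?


Little's law: L = λW → λ = L / W
= 28.86 / 5.67
= 5.09 per hour


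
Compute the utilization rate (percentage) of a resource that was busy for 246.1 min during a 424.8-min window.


Utilization = busy / total × 100
= 246.1 / 424.8 × 100
= 57.9%


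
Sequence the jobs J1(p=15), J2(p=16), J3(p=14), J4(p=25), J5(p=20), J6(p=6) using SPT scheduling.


SPT: sort by shortest processing time
  J6: p=6
  J3: p=14
  J1: p=15
  J2: p=16
  J5: p=20
  J4: p=25
Order: J6 → J3 → J1 → J2 → J5 → J4


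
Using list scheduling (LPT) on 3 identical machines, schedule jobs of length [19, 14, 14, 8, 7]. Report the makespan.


Jobs (LPT sorted): [19, 14, 14, 8, 7]
Machines: 3
  J=19 → Machine 1 (load: 0+19=19)
  J=14 → Machine 2 (load: 0+14=14)
  J=14 → Machine 3 (load: 0+14=14)
  J=8 → Machine 2 (load: 14+8=22)
  J=7 → Machine 3 (load: 14+7=21)
Machine loads: [19, 22, 21]
Makespan = max = 22 time units


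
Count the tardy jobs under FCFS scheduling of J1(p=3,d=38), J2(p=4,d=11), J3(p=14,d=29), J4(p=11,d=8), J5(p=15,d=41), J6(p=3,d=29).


Completion vs due date:
  J1: C=3, d=38 → on time
  J2: C=7, d=11 → on time
  J3: C=21, d=29 → on time
  J4: C=32, d=8 → TARDY
  J5: C=47, d=41 → TARDY
  J6: C=50, d=29 → TARDY
Tardy jobs: J4, J5, J6
Count = 3


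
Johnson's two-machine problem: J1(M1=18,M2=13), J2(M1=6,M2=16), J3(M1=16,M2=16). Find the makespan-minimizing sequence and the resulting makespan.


Johnson's rule:
Group 1 (M1≤M2, sort by M1): ['J2', 'J3']
Group 2 (M1>M2, sort desc M2): ['J1']
Sequence: J2 → J3 → J1
Makespan calculation:
  J2: M1 done=6, M2 done=22
  J3: M1 done=22, M2 done=38
  J1: M1 done=40, M2 done=53
= Sequence: J2 → J3 → J1, Makespan: 53


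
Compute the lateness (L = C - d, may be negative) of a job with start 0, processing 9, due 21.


Completion = 0 + 9 = 9
Lateness = C - d = 9 - 21
= -12


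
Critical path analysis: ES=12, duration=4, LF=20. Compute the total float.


EF = ES + duration = 12 + 4 = 16
LS = LF - duration = 20 - 4 = 16
Total Float = LF - EF = 20 - 16
(or LS - ES = 16 - 12)
= 4


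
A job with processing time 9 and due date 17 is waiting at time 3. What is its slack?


Slack = due - current_time - processing
= 17 - 3 - 9
= 5


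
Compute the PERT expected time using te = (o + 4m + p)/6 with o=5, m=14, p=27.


te = (o + 4m + p) / 6
= (5 + 4×14 + 27) / 6
= (5 + 56 + 27) / 6
= 88 / 6
= 14.67


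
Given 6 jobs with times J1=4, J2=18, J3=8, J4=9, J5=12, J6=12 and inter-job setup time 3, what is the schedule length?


Makespan = Σ processing + (n-1) × setup
= (4 + 18 + 8 + 9 + 12 + 12) + (6-1)×3
= 63 + 15
= 78 time units


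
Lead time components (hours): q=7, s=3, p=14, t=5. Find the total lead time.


Lead time = queue + setup + processing + transit
= 7 + 3 + 14 + 5
= 29 hours


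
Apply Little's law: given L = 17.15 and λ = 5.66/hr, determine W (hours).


Little's law: L = λW → W = L / λ
= 17.15 / 5.66
= 3.03 hours


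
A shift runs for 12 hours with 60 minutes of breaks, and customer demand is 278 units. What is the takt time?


Available = 12×60 - 60 = 660 min
Takt time = 660 / 278
= 2.37 min/unit


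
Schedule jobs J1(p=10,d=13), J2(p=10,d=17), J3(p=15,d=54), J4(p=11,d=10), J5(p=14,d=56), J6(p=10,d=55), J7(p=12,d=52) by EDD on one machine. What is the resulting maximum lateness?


EDD order: J4 → J1 → J2 → J7 → J3 → J6 → J5
Completion and lateness:
  J4: C=11, d=10, L=11-10=1
  J1: C=21, d=13, L=21-13=8
  J2: C=31, d=17, L=31-17=14
  J7: C=43, d=52, L=43-52=-9
  J3: C=58, d=54, L=58-54=4
  J6: C=68, d=55, L=68-55=13
  J5: C=82, d=56, L=82-56=26
Lmax = max(1, 8, 14, -9, 4, 13, 26)
= 26


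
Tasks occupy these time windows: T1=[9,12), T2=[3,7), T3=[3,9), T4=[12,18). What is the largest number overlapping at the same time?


Check each time point for overlaps:
  t=3: 2 tasks active (T2, T3)
Max concurrent = 2


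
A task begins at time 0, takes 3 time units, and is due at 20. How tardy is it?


Completion = start + processing = 0 + 3 = 3
Tardiness = max(0, C - d) = max(0, 3 - 20)
= max(0, -17)
= 0


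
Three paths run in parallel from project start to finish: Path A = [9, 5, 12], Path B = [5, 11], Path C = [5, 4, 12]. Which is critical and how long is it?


Path A: 9 + 5 + 12 = 26
Path B: 5 + 11 = 16
Path C: 5 + 4 + 12 = 21
Critical path = longest = max(26, 16, 21)
= 26 (Path A)
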